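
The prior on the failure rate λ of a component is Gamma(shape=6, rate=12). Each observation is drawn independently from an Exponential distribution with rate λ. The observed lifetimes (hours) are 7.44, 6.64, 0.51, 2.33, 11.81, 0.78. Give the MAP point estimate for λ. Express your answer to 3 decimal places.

The Exponential(rate=λ) likelihood is ∝ λ^n e^(−λΣtᵢ). Here n = 6 and Σtᵢ = 7.44 + 6.64 + 0.51 + 2.33 + 11.81 + 0.78 = 29.51.
Posterior ∝ λ^5e^(−12λ) · λ^6e^(−29.51λ) = λ^11e^(−41.51λ), i.e. Gamma(12, 41.51).
Mode = (a−1)/b = 11/41.51 ≈ 0.265.

λ̂_MAP = 0.265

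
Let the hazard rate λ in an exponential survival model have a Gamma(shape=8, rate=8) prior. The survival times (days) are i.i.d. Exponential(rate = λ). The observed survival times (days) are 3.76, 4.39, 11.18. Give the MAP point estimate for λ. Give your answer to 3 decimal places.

λ̂_MAP = 0.366

The Exponential(rate=λ) likelihood is ∝ λ^n e^(−λΣtᵢ). Here n = 3 and Σtᵢ = 3.76 + 4.39 + 11.18 = 19.33.
Posterior ∝ λ^7e^(−8λ) · λ^3e^(−19.33λ) = λ^10e^(−27.33λ), i.e. Gamma(11, 27.33).
Mode = (a−1)/b = 10/27.33 ≈ 0.366.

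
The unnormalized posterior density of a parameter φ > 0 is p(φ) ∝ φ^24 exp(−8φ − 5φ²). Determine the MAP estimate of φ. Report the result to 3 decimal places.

φ̂_MAP = 1.200

ℓ'(φ) = 24/φ − 8 − 10φ. Setting this to zero and multiplying by φ: 10φ² + 8φ − 24 = 0.
φ = (−8 + √(8² + 4·10·24)) / (2·10) = (−8 + √1024) / 20 = (−8 + 32)/20 = 6/5.
ℓ''(φ) = −24/φ² − 10 < 0, confirming a maximum.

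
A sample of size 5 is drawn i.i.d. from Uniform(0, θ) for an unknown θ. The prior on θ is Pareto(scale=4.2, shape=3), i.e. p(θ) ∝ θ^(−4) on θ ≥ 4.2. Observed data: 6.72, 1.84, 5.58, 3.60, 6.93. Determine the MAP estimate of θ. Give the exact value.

θ̂_MAP = 6.93

The Uniform(0, θ) likelihood is θ^(−n) for θ ≥ max(xᵢ), zero otherwise. Here max(xᵢ) = 6.93.
Posterior ∝ θ^(−4) · θ^(−5) = θ^(−9) on θ ≥ max(4.2, 6.93) = 6.93.
This density is strictly decreasing in θ, so the posterior mode lies at the lower boundary of the support.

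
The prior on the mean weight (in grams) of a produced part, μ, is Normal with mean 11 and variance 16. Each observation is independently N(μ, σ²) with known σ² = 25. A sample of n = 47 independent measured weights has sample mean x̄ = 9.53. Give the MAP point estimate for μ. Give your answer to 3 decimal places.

n = 47, x̄ = 9.53.
For a Normal prior and Normal likelihood with known variance, the posterior is Normal; its mode equals its mean, the precision-weighted average.
Prior precision 1/σ₀² = 1/16 = 0.0625; data precision n/σ² = 47/25 = 1.88.
μ̂ = (0.0625·11 + 1.88·9.53) / (0.0625 + 1.88) = 18.6039/1.9425 = 8859/925 ≈ 9.577.

μ̂_MAP = 9.577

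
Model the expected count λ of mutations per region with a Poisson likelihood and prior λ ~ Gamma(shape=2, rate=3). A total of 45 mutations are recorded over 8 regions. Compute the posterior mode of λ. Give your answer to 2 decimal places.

λ̂_MAP = 4.18

Σxᵢ = 45, n = 8.
Posterior ∝ λe^(−3λ) · λ^45e^(−8λ) = λ^46e^(−11λ), i.e. Gamma(shape=47, rate=11).
The mode of a Gamma(a, b) with a ≥ 1 (shape–rate) is (a−1)/b = 46/11 ≈ 4.18.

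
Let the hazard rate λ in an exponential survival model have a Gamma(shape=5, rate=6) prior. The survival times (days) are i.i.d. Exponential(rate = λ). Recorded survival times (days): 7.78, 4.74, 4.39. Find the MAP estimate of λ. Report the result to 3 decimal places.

λ̂_MAP = 0.306

The Exponential(rate=λ) likelihood is ∝ λ^n e^(−λΣtᵢ). Here n = 3 and Σtᵢ = 7.78 + 4.74 + 4.39 = 16.91.
Posterior ∝ λ^4e^(−6λ) · λ^3e^(−16.91λ) = λ^7e^(−22.91λ), i.e. Gamma(8, 22.91).
Mode = (a−1)/b = 7/22.91 ≈ 0.306.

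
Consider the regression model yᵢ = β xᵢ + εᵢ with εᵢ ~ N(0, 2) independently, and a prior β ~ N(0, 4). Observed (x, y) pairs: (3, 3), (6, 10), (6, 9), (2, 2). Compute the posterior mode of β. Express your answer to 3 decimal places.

β̂_MAP = 1.485

log p(β | y) = −Σ(yᵢ − βxᵢ)²/(2·2) − β²/(2·4) + const.
Setting the derivative to zero: Σxᵢ(yᵢ − βxᵢ)/2 − β/4 = 0, so β = Σxᵢyᵢ / (Σxᵢ² + σ²/τ²).
Σxᵢyᵢ = 3·3 + 6·10 + 6·9 + 2·2 = 127; Σxᵢ² = 85; σ²/τ² = 0.5.
β̂_MAP = 127 / (85 + 0.5) = 127/85.5 ≈ 1.485.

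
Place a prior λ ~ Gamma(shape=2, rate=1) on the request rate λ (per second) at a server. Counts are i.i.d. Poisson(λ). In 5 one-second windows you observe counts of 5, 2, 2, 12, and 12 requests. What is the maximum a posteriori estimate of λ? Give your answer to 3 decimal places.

λ̂_MAP = 5.667

Σxᵢ = 5+2+2+12+12 = 33, with n = 5.
Posterior ∝ λe^(−1λ) · λ^33e^(−5λ) = λ^34e^(−6λ), i.e. Gamma(shape=35, rate=6).
The mode of a Gamma(a, b) with a ≥ 1 (shape–rate) is (a−1)/b = 34/6 ≈ 5.667.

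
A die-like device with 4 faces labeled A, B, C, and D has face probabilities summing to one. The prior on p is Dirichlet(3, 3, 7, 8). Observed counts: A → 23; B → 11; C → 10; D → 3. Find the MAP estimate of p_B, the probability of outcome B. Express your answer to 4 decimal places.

The posterior is Dirichlet(αᵢ + nᵢ) = Dirichlet(26, 14, 17, 11).
For a Dirichlet(a₁,…,a_K) with all aᵢ > 1, the mode has j-th component (aⱼ − 1)/(Σaᵢ − K).
Here Σaᵢ = 68 and K = 4, so p_B = (14 − 1)/(68 − 4) = 13/64 ≈ 0.2031.

MAP estimate of p_B = 0.2031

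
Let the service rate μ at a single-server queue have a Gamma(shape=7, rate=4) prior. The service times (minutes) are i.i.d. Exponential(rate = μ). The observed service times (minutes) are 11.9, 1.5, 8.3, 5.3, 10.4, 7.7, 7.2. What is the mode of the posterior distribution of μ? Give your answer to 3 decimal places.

μ̂_MAP = 0.231

The Exponential(rate=μ) likelihood is ∝ μ^n e^(−μΣtᵢ). Here n = 7 and Σtᵢ = 11.9 + 1.5 + 8.3 + 5.3 + 10.4 + 7.7 + 7.2 = 52.3.
Posterior ∝ μ^6e^(−4μ) · μ^7e^(−52.3μ) = μ^13e^(−56.3μ), i.e. Gamma(14, 56.3).
Mode = (a−1)/b = 13/56.3 ≈ 0.231.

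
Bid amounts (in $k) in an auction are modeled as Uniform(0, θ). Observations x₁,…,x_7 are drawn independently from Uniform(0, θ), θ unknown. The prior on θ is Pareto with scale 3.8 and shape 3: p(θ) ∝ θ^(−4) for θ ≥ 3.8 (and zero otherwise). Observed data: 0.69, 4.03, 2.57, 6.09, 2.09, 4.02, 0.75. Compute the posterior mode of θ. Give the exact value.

θ̂_MAP = 6.09

The Uniform(0, θ) likelihood is θ^(−n) for θ ≥ max(xᵢ), zero otherwise. Here max(xᵢ) = 6.09.
Posterior ∝ θ^(−4) · θ^(−7) = θ^(−11) on θ ≥ max(3.8, 6.09) = 6.09.
This density is strictly decreasing in θ, so the posterior mode lies at the lower boundary of the support.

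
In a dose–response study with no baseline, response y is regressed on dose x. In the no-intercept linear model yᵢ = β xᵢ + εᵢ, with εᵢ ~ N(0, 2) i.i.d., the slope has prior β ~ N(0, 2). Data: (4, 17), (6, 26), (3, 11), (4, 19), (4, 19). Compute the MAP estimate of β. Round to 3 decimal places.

log p(β | y) = −Σ(yᵢ − βxᵢ)²/(2·2) − β²/(2·2) + const.
Setting the derivative to zero: Σxᵢ(yᵢ − βxᵢ)/2 − β/2 = 0, so β = Σxᵢyᵢ / (Σxᵢ² + σ²/τ²).
Σxᵢyᵢ = 4·17 + 6·26 + 3·11 + 4·19 + 4·19 = 409; Σxᵢ² = 93; σ²/τ² = 1.
β̂_MAP = 409 / (93 + 1) = 409/94 ≈ 4.351.

β̂_MAP = 4.351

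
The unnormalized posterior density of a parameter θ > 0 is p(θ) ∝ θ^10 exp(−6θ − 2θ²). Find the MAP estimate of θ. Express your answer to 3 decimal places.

ℓ'(θ) = 10/θ − 6 − 4θ. Setting this to zero and multiplying by θ: 4θ² + 6θ − 10 = 0.
θ = (−6 + √(6² + 4·4·10)) / (2·4) = (−6 + √196) / 8 = (−6 + 14)/8 = 1.
ℓ''(θ) = −10/θ² − 4 < 0, confirming a maximum.

θ̂_MAP = 1.000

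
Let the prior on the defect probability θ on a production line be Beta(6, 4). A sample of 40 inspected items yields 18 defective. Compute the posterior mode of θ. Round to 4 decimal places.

θ̂_MAP = 0.4792

Prior: Beta(6, 4).
Data: 18 successes in 40 trials. The binomial likelihood contributes θ^18(1−θ)^22, so the posterior is Beta(6+18, 4+22) = Beta(24, 26).
For Beta(a, b) with a, b > 1 the mode is (a−1)/(a+b−2) = 23/48 ≈ 0.4792.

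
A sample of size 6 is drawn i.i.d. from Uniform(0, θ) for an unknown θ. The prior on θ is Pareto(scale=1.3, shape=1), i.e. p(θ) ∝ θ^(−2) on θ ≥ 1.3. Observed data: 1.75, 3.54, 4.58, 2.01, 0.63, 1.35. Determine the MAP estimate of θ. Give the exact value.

The Uniform(0, θ) likelihood is θ^(−n) for θ ≥ max(xᵢ), zero otherwise. Here max(xᵢ) = 4.58.
Posterior ∝ θ^(−2) · θ^(−6) = θ^(−8) on θ ≥ max(1.3, 4.58) = 4.58.
This density is strictly decreasing in θ, so the posterior mode lies at the lower boundary of the support.

θ̂_MAP = 4.58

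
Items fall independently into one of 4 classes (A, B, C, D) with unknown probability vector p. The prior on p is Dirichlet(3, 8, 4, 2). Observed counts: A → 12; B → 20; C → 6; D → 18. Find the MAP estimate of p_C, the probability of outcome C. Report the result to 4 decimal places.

MAP estimate of p_C = 0.1304

The posterior is Dirichlet(αᵢ + nᵢ) = Dirichlet(15, 28, 10, 20).
For a Dirichlet(a₁,…,a_K) with all aᵢ > 1, the mode has j-th component (aⱼ − 1)/(Σaᵢ − K).
Here Σaᵢ = 73 and K = 4, so p_C = (10 − 1)/(73 − 4) = 9/69 ≈ 0.1304.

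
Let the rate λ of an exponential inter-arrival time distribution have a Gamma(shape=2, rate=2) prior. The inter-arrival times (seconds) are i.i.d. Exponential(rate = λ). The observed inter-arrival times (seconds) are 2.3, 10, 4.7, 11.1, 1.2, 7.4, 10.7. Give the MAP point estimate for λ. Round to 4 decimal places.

The Exponential(rate=λ) likelihood is ∝ λ^n e^(−λΣtᵢ). Here n = 7 and Σtᵢ = 2.3 + 10 + 4.7 + 11.1 + 1.2 + 7.4 + 10.7 = 47.4.
Posterior ∝ λe^(−2λ) · λ^7e^(−47.4λ) = λ^8e^(−49.4λ), i.e. Gamma(9, 49.4).
Mode = (a−1)/b = 8/49.4 ≈ 0.1619.

λ̂_MAP = 0.1619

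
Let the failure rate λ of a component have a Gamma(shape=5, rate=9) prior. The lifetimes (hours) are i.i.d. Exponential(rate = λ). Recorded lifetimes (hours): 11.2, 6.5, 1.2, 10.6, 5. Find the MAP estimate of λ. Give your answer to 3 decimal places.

λ̂_MAP = 0.207

The Exponential(rate=λ) likelihood is ∝ λ^n e^(−λΣtᵢ). Here n = 5 and Σtᵢ = 11.2 + 6.5 + 1.2 + 10.6 + 5 = 34.5.
Posterior ∝ λ^4e^(−9λ) · λ^5e^(−34.5λ) = λ^9e^(−43.5λ), i.e. Gamma(10, 43.5).
Mode = (a−1)/b = 9/43.5 ≈ 0.207.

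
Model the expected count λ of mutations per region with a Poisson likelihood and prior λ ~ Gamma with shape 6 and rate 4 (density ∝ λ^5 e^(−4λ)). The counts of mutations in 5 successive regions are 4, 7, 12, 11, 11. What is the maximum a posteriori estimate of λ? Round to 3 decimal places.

Σxᵢ = 4+7+12+11+11 = 45, with n = 5.
Posterior ∝ λ^5e^(−4λ) · λ^45e^(−5λ) = λ^50e^(−9λ), i.e. Gamma(shape=51, rate=9).
The mode of a Gamma(a, b) with a ≥ 1 (shape–rate) is (a−1)/b = 50/9 ≈ 5.556.

λ̂_MAP = 5.556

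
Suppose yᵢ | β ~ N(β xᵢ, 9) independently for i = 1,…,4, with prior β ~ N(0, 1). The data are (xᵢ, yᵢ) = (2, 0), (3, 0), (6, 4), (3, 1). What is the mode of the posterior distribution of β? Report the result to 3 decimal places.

log p(β | y) = −Σ(yᵢ − βxᵢ)²/(2·9) − β²/(2·1) + const.
Setting the derivative to zero: Σxᵢ(yᵢ − βxᵢ)/9 − β/1 = 0, so β = Σxᵢyᵢ / (Σxᵢ² + σ²/τ²).
Σxᵢyᵢ = 2·0 + 3·0 + 6·4 + 3·1 = 27; Σxᵢ² = 58; σ²/τ² = 9.
β̂_MAP = 27 / (58 + 9) = 27/67 ≈ 0.403.

β̂_MAP = 0.403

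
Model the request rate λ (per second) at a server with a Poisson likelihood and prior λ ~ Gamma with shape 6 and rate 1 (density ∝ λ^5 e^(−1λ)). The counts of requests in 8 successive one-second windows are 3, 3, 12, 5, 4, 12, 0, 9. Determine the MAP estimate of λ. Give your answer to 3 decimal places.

Σxᵢ = 3+3+12+5+4+12+0+9 = 48, with n = 8.
Posterior ∝ λ^5e^(−1λ) · λ^48e^(−8λ) = λ^53e^(−9λ), i.e. Gamma(shape=54, rate=9).
The mode of a Gamma(a, b) with a ≥ 1 (shape–rate) is (a−1)/b = 53/9 ≈ 5.889.

λ̂_MAP = 5.889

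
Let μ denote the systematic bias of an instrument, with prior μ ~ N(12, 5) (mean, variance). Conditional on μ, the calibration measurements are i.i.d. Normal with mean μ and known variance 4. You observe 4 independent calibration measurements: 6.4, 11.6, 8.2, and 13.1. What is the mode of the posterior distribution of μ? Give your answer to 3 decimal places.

n = 4; x̄ = (6.4 + 11.6 + 8.2 + 13.1)/4 = 39.3/4 = 9.825.
For a Normal prior and Normal likelihood with known variance, the posterior is Normal; its mode equals its mean, the precision-weighted average.
Prior precision 1/σ₀² = 1/5 = 0.2; data precision n/σ² = 4/4 = 1.
μ̂ = (0.2·12 + 1·9.825) / (0.2 + 1) = 12.225/1.2 = 10.1875 ≈ 10.188.

μ̂_MAP = 10.188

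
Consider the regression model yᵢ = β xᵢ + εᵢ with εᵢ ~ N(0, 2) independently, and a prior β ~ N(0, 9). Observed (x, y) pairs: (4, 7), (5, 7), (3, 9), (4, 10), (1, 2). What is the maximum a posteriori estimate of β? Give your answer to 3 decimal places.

log p(β | y) = −Σ(yᵢ − βxᵢ)²/(2·2) − β²/(2·9) + const.
Setting the derivative to zero: Σxᵢ(yᵢ − βxᵢ)/2 − β/9 = 0, so β = Σxᵢyᵢ / (Σxᵢ² + σ²/τ²).
Σxᵢyᵢ = 4·7 + 5·7 + 3·9 + 4·10 + 1·2 = 132; Σxᵢ² = 67; σ²/τ² = 2/9.
β̂_MAP = 132 / (67 + 2/9) = 132/(605/9) = 108/55 ≈ 1.964.

β̂_MAP = 1.964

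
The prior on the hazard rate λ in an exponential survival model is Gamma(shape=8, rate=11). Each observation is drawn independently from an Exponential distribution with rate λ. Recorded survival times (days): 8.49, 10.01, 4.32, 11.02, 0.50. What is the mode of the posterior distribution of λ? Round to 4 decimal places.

λ̂_MAP = 0.2647

The Exponential(rate=λ) likelihood is ∝ λ^n e^(−λΣtᵢ). Here n = 5 and Σtᵢ = 8.49 + 10.01 + 4.32 + 11.02 + 0.50 = 34.34.
Posterior ∝ λ^7e^(−11λ) · λ^5e^(−34.34λ) = λ^12e^(−45.34λ), i.e. Gamma(13, 45.34).
Mode = (a−1)/b = 12/45.34 ≈ 0.2647.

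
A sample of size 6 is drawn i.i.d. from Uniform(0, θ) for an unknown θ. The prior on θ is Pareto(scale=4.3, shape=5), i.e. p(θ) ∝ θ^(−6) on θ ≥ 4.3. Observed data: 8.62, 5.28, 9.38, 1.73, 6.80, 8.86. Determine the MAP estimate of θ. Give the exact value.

The Uniform(0, θ) likelihood is θ^(−n) for θ ≥ max(xᵢ), zero otherwise. Here max(xᵢ) = 9.38.
Posterior ∝ θ^(−6) · θ^(−6) = θ^(−12) on θ ≥ max(4.3, 9.38) = 9.38.
This density is strictly decreasing in θ, so the posterior mode lies at the lower boundary of the support.

θ̂_MAP = 9.38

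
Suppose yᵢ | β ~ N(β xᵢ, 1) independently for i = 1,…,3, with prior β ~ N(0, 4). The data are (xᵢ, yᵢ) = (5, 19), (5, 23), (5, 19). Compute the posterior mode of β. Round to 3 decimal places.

β̂_MAP = 4.053

log p(β | y) = −Σ(yᵢ − βxᵢ)²/(2·1) − β²/(2·4) + const.
Setting the derivative to zero: Σxᵢ(yᵢ − βxᵢ)/1 − β/4 = 0, so β = Σxᵢyᵢ / (Σxᵢ² + σ²/τ²).
Σxᵢyᵢ = 5·19 + 5·23 + 5·19 = 305; Σxᵢ² = 75; σ²/τ² = 0.25.
β̂_MAP = 305 / (75 + 0.25) = 305/75.25 ≈ 4.053.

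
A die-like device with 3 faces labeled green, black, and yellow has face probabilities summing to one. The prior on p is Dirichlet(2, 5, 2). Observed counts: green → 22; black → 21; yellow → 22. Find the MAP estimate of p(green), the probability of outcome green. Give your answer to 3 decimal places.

The posterior is Dirichlet(αᵢ + nᵢ) = Dirichlet(24, 26, 24).
For a Dirichlet(a₁,…,a_K) with all aᵢ > 1, the mode has j-th component (aⱼ − 1)/(Σaᵢ − K).
Here Σaᵢ = 74 and K = 3, so p(green) = (24 − 1)/(74 − 3) = 23/71 ≈ 0.324.

MAP estimate of p(green) = 0.324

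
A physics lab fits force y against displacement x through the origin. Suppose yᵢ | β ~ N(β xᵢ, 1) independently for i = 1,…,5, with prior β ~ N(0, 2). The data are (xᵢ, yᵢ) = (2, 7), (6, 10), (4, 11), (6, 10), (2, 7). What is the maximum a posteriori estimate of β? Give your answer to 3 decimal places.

β̂_MAP = 1.990

log p(β | y) = −Σ(yᵢ − βxᵢ)²/(2·1) − β²/(2·2) + const.
Setting the derivative to zero: Σxᵢ(yᵢ − βxᵢ)/1 − β/2 = 0, so β = Σxᵢyᵢ / (Σxᵢ² + σ²/τ²).
Σxᵢyᵢ = 2·7 + 6·10 + 4·11 + 6·10 + 2·7 = 192; Σxᵢ² = 96; σ²/τ² = 0.5.
β̂_MAP = 192 / (96 + 0.5) = 192/96.5 ≈ 1.990.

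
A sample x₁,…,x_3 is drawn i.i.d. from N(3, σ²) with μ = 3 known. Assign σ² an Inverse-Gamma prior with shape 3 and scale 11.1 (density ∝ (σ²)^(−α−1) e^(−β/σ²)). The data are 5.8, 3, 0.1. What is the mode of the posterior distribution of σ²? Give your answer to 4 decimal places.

σ̂²_MAP = 3.4955

Sum of squared deviations about the known mean: SS = (5.8−3)² + (3−3)² + (0.1−3)² = 16.25.
The Normal likelihood contributes (σ²)^(−n/2) exp(−SS/(2σ²)), so the posterior is Inverse-Gamma(α + n/2, β + SS/2) = Inverse-Gamma(4.5, 19.225).
The mode of Inverse-Gamma(a, b) is b/(a+1) = 19.225/5.5 ≈ 3.4955.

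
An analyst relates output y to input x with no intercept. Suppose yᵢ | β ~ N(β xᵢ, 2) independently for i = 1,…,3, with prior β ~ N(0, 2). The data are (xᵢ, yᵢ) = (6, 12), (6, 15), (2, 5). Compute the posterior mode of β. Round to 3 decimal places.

log p(β | y) = −Σ(yᵢ − βxᵢ)²/(2·2) − β²/(2·2) + const.
Setting the derivative to zero: Σxᵢ(yᵢ − βxᵢ)/2 − β/2 = 0, so β = Σxᵢyᵢ / (Σxᵢ² + σ²/τ²).
Σxᵢyᵢ = 6·12 + 6·15 + 2·5 = 172; Σxᵢ² = 76; σ²/τ² = 1.
β̂_MAP = 172 / (76 + 1) = 172/77 ≈ 2.234.

β̂_MAP = 2.234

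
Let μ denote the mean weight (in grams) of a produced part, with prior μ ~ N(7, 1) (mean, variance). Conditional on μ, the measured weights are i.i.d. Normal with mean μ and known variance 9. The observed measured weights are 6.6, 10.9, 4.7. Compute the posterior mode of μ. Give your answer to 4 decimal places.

n = 3; x̄ = (6.6 + 10.9 + 4.7)/3 = 22.2/3 = 7.4.
For a Normal prior and Normal likelihood with known variance, the posterior is Normal; its mode equals its mean, the precision-weighted average.
Prior precision 1/σ₀² = 1/1 = 1; data precision n/σ² = 3/9 = 1/3.
μ̂ = (1·7 + (1/3)·7.4) / (1 + 1/3) = (142/15)/(4/3) = 7.1000.

μ̂_MAP = 7.1000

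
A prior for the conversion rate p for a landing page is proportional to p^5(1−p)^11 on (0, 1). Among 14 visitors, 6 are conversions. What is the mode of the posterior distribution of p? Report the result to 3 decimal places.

The prior density ∝ p^5(1−p)^11 is the kernel of Beta(6, 12).
Data: 6 successes in 14 trials. The binomial likelihood contributes p^6(1−p)^8, so the posterior is Beta(6+6, 12+8) = Beta(12, 20).
For Beta(a, b) with a, b > 1 the mode is (a−1)/(a+b−2) = 11/30 ≈ 0.367.

p̂_MAP = 0.367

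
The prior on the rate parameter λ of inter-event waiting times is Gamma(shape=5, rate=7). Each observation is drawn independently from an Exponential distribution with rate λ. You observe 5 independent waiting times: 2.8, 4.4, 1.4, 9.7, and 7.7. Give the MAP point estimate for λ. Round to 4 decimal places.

The Exponential(rate=λ) likelihood is ∝ λ^n e^(−λΣtᵢ). Here n = 5 and Σtᵢ = 2.8 + 4.4 + 1.4 + 9.7 + 7.7 = 26.
Posterior ∝ λ^4e^(−7λ) · λ^5e^(−26λ) = λ^9e^(−33λ), i.e. Gamma(10, 33).
Mode = (a−1)/b = 9/33 ≈ 0.2727.

λ̂_MAP = 0.2727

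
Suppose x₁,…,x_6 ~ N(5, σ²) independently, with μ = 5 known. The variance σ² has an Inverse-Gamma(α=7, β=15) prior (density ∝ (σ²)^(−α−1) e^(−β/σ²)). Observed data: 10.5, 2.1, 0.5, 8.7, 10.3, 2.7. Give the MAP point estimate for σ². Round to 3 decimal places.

Sum of squared deviations about the known mean: SS = (10.5−5)² + (2.1−5)² + (0.5−5)² + (8.7−5)² + (10.3−5)² + (2.7−5)² = 105.98.
The Normal likelihood contributes (σ²)^(−n/2) exp(−SS/(2σ²)), so the posterior is Inverse-Gamma(α + n/2, β + SS/2) = Inverse-Gamma(10, 67.99).
The mode of Inverse-Gamma(a, b) is b/(a+1) = 67.99/11 ≈ 6.181.

σ̂²_MAP = 6.181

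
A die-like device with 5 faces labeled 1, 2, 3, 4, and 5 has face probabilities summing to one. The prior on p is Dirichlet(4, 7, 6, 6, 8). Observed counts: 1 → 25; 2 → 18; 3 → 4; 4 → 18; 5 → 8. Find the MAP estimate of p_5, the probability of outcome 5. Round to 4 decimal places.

The posterior is Dirichlet(αᵢ + nᵢ) = Dirichlet(29, 25, 10, 24, 16).
For a Dirichlet(a₁,…,a_K) with all aᵢ > 1, the mode has j-th component (aⱼ − 1)/(Σaᵢ − K).
Here Σaᵢ = 104 and K = 5, so p_5 = (16 − 1)/(104 − 5) = 15/99 ≈ 0.1515.

MAP estimate: 0.1515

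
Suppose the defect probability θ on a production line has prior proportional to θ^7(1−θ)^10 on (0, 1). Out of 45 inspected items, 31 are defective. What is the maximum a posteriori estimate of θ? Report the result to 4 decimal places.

θ̂_MAP = 0.6129

The prior density ∝ θ^7(1−θ)^10 is the kernel of Beta(8, 11).
Data: 31 successes in 45 trials. The binomial likelihood contributes θ^31(1−θ)^14, so the posterior is Beta(8+31, 11+14) = Beta(39, 25).
For Beta(a, b) with a, b > 1 the mode is (a−1)/(a+b−2) = 38/62 ≈ 0.6129.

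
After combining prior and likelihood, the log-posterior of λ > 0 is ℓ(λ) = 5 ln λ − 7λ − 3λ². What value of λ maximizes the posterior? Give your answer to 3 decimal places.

ℓ'(λ) = 5/λ − 7 − 6λ. Setting this to zero and multiplying by λ: 6λ² + 7λ − 5 = 0.
λ = (−7 + √(7² + 4·6·5)) / (2·6) = (−7 + √169) / 12 = (−7 + 13)/12 = 1/2.
ℓ''(λ) = −5/λ² − 6 < 0, confirming a maximum.

λ̂_MAP = 0.500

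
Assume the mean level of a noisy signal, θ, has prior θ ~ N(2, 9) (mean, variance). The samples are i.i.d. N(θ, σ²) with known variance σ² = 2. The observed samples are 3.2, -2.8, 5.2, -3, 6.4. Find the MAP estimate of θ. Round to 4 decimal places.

n = 5; x̄ = (3.2 + (-2.8) + 5.2 + (-3) + 6.4)/5 = 9/5 = 1.8.
For a Normal prior and Normal likelihood with known variance, the posterior is Normal; its mode equals its mean, the precision-weighted average.
Prior precision 1/σ₀² = 1/9; data precision n/σ² = 5/2 = 2.5.
θ̂ = ((1/9)·2 + 2.5·1.8) / (1/9 + 2.5) = (85/18)/(47/18) = 85/47 ≈ 1.8085.

θ̂_MAP = 1.8085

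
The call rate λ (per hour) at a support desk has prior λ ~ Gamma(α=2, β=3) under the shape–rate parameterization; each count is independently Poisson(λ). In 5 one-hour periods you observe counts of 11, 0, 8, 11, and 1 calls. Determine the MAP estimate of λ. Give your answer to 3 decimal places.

λ̂_MAP = 4.000

Σxᵢ = 11+0+8+11+1 = 31, with n = 5.
Posterior ∝ λe^(−3λ) · λ^31e^(−5λ) = λ^32e^(−8λ), i.e. Gamma(shape=33, rate=8).
The mode of a Gamma(a, b) with a ≥ 1 (shape–rate) is (a−1)/b = 32/8 ≈ 4.000.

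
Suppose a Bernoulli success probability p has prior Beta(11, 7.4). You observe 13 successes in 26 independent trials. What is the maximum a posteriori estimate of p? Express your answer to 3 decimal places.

p̂_MAP = 0.542

Prior: Beta(11, 7.4).
Data: 13 successes in 26 trials. The binomial likelihood contributes p^13(1−p)^13, so the posterior is Beta(11+13, 7.4+13) = Beta(24, 20.4).
For Beta(a, b) with a, b > 1 the mode is (a−1)/(a+b−2) = 23/42.4 ≈ 0.542.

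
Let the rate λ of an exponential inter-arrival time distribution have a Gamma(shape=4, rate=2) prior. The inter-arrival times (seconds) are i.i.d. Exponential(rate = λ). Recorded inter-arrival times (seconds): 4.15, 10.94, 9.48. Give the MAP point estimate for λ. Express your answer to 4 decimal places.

λ̂_MAP = 0.2258

The Exponential(rate=λ) likelihood is ∝ λ^n e^(−λΣtᵢ). Here n = 3 and Σtᵢ = 4.15 + 10.94 + 9.48 = 24.57.
Posterior ∝ λ^3e^(−2λ) · λ^3e^(−24.57λ) = λ^6e^(−26.57λ), i.e. Gamma(7, 26.57).
Mode = (a−1)/b = 6/26.57 ≈ 0.2258.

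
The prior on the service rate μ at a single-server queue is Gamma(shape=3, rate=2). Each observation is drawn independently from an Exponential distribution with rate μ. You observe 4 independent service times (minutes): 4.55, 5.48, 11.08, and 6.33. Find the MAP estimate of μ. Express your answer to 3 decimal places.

The Exponential(rate=μ) likelihood is ∝ μ^n e^(−μΣtᵢ). Here n = 4 and Σtᵢ = 4.55 + 5.48 + 11.08 + 6.33 = 27.44.
Posterior ∝ μ^2e^(−2μ) · μ^4e^(−27.44μ) = μ^6e^(−29.44μ), i.e. Gamma(7, 29.44).
Mode = (a−1)/b = 6/29.44 ≈ 0.204.

μ̂_MAP = 0.204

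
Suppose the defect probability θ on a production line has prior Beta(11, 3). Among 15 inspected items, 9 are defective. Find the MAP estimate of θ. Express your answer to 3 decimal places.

Prior: Beta(11, 3).
Data: 9 successes in 15 trials. The binomial likelihood contributes θ^9(1−θ)^6, so the posterior is Beta(11+9, 3+6) = Beta(20, 9).
For Beta(a, b) with a, b > 1 the mode is (a−1)/(a+b−2) = 19/27 ≈ 0.704.

θ̂_MAP = 0.704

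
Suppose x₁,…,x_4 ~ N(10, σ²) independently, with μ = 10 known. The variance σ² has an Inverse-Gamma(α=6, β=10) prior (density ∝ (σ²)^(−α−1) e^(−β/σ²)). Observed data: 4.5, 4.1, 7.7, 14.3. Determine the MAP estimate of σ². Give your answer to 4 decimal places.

Sum of squared deviations about the known mean: SS = (4.5−10)² + (4.1−10)² + (7.7−10)² + (14.3−10)² = 88.84.
The Normal likelihood contributes (σ²)^(−n/2) exp(−SS/(2σ²)), so the posterior is Inverse-Gamma(α + n/2, β + SS/2) = Inverse-Gamma(8, 54.42).
The mode of Inverse-Gamma(a, b) is b/(a+1) = 54.42/9 ≈ 6.0467.

σ̂²_MAP = 6.0467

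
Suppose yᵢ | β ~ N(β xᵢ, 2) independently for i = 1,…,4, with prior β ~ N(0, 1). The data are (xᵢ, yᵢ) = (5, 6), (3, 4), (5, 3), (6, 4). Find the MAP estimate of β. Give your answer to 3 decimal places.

β̂_MAP = 0.835

log p(β | y) = −Σ(yᵢ − βxᵢ)²/(2·2) − β²/(2·1) + const.
Setting the derivative to zero: Σxᵢ(yᵢ − βxᵢ)/2 − β/1 = 0, so β = Σxᵢyᵢ / (Σxᵢ² + σ²/τ²).
Σxᵢyᵢ = 5·6 + 3·4 + 5·3 + 6·4 = 81; Σxᵢ² = 95; σ²/τ² = 2.
β̂_MAP = 81 / (95 + 2) = 81/97 ≈ 0.835.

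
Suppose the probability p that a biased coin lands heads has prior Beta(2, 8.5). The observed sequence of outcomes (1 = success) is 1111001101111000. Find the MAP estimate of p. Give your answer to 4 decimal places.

p̂_MAP = 0.4490

Prior: Beta(2, 8.5).
Data: 10 successes in 16 trials (from the sequence). The binomial likelihood contributes p^10(1−p)^6, so the posterior is Beta(2+10, 8.5+6) = Beta(12, 14.5).
For Beta(a, b) with a, b > 1 the mode is (a−1)/(a+b−2) = 11/24.5 ≈ 0.4490.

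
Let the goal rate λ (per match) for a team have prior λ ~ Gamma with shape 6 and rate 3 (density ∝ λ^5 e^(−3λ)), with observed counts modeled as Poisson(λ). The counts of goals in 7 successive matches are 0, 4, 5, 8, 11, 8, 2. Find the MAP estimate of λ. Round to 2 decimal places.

Σxᵢ = 0+4+5+8+11+8+2 = 38, with n = 7.
Posterior ∝ λ^5e^(−3λ) · λ^38e^(−7λ) = λ^43e^(−10λ), i.e. Gamma(shape=44, rate=10).
The mode of a Gamma(a, b) with a ≥ 1 (shape–rate) is (a−1)/b = 43/10 ≈ 4.30.

λ̂_MAP = 4.30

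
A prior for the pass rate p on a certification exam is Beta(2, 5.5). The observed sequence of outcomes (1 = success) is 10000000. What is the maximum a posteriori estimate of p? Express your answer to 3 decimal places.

Prior: Beta(2, 5.5).
Data: 1 success in 8 trials (from the sequence). The binomial likelihood contributes p(1−p)^7, so the posterior is Beta(2+1, 5.5+7) = Beta(3, 12.5).
For Beta(a, b) with a, b > 1 the mode is (a−1)/(a+b−2) = 2/13.5 ≈ 0.148.

p̂_MAP = 0.148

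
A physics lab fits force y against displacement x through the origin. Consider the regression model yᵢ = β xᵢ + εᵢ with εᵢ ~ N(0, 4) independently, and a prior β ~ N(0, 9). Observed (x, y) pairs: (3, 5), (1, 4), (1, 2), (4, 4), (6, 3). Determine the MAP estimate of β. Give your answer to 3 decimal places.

log p(β | y) = −Σ(yᵢ − βxᵢ)²/(2·4) − β²/(2·9) + const.
Setting the derivative to zero: Σxᵢ(yᵢ − βxᵢ)/4 − β/9 = 0, so β = Σxᵢyᵢ / (Σxᵢ² + σ²/τ²).
Σxᵢyᵢ = 3·5 + 1·4 + 1·2 + 4·4 + 6·3 = 55; Σxᵢ² = 63; σ²/τ² = 4/9.
β̂_MAP = 55 / (63 + 4/9) = 55/(571/9) = 495/571 ≈ 0.867.

β̂_MAP = 0.867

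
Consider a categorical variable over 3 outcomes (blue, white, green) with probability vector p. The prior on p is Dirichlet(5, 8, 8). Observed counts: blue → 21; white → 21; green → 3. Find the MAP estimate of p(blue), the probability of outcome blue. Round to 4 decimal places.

The posterior is Dirichlet(αᵢ + nᵢ) = Dirichlet(26, 29, 11).
For a Dirichlet(a₁,…,a_K) with all aᵢ > 1, the mode has j-th component (aⱼ − 1)/(Σaᵢ − K).
Here Σaᵢ = 66 and K = 3, so p(blue) = (26 − 1)/(66 − 3) = 25/63 ≈ 0.3968.

MAP estimate of p(blue) = 0.3968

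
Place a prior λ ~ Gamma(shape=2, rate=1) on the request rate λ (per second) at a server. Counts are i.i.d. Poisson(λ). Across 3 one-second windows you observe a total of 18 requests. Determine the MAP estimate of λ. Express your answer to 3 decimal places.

λ̂_MAP = 4.750

Σxᵢ = 18, n = 3.
Posterior ∝ λe^(−1λ) · λ^18e^(−3λ) = λ^19e^(−4λ), i.e. Gamma(shape=20, rate=4).
The mode of a Gamma(a, b) with a ≥ 1 (shape–rate) is (a−1)/b = 19/4 ≈ 4.750.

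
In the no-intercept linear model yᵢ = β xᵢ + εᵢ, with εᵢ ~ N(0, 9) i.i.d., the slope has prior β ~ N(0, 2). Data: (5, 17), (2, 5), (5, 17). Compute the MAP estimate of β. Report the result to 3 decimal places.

log p(β | y) = −Σ(yᵢ − βxᵢ)²/(2·9) − β²/(2·2) + const.
Setting the derivative to zero: Σxᵢ(yᵢ − βxᵢ)/9 − β/2 = 0, so β = Σxᵢyᵢ / (Σxᵢ² + σ²/τ²).
Σxᵢyᵢ = 5·17 + 2·5 + 5·17 = 180; Σxᵢ² = 54; σ²/τ² = 4.5.
β̂_MAP = 180 / (54 + 4.5) = 180/58.5 ≈ 3.077.

β̂_MAP = 3.077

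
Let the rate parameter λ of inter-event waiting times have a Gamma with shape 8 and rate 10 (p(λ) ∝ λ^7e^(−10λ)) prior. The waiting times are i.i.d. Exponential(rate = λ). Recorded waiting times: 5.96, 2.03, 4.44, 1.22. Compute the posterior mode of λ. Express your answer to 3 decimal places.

The Exponential(rate=λ) likelihood is ∝ λ^n e^(−λΣtᵢ). Here n = 4 and Σtᵢ = 5.96 + 2.03 + 4.44 + 1.22 = 13.65.
Posterior ∝ λ^7e^(−10λ) · λ^4e^(−13.65λ) = λ^11e^(−23.65λ), i.e. Gamma(12, 23.65).
Mode = (a−1)/b = 11/23.65 ≈ 0.465.

λ̂_MAP = 0.465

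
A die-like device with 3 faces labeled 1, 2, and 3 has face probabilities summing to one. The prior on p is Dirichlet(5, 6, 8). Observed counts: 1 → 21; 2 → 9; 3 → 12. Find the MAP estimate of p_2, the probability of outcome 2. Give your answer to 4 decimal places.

The posterior is Dirichlet(αᵢ + nᵢ) = Dirichlet(26, 15, 20).
For a Dirichlet(a₁,…,a_K) with all aᵢ > 1, the mode has j-th component (aⱼ − 1)/(Σaᵢ − K).
Here Σaᵢ = 61 and K = 3, so p_2 = (15 − 1)/(61 − 3) = 14/58 ≈ 0.2414.

MAP estimate: 0.2414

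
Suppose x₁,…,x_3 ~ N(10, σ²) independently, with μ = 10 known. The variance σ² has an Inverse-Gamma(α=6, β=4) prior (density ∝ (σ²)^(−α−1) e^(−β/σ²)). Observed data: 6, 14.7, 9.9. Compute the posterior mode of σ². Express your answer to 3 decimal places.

σ̂²_MAP = 2.712

Sum of squared deviations about the known mean: SS = (6−10)² + (14.7−10)² + (9.9−10)² = 38.1.
The Normal likelihood contributes (σ²)^(−n/2) exp(−SS/(2σ²)), so the posterior is Inverse-Gamma(α + n/2, β + SS/2) = Inverse-Gamma(7.5, 23.05).
The mode of Inverse-Gamma(a, b) is b/(a+1) = 23.05/8.5 ≈ 2.712.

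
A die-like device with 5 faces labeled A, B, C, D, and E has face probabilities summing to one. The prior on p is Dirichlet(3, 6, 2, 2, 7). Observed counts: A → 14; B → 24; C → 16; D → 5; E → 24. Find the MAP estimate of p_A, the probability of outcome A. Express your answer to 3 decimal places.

The posterior is Dirichlet(αᵢ + nᵢ) = Dirichlet(17, 30, 18, 7, 31).
For a Dirichlet(a₁,…,a_K) with all aᵢ > 1, the mode has j-th component (aⱼ − 1)/(Σaᵢ − K).
Here Σaᵢ = 103 and K = 5, so p_A = (17 − 1)/(103 − 5) = 16/98 ≈ 0.163.

MAP estimate of p_A = 0.163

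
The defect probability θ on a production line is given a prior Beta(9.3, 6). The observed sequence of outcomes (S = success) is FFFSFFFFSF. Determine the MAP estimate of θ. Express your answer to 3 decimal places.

θ̂_MAP = 0.442

Prior: Beta(9.3, 6).
Data: 2 successes in 10 trials (from the sequence). The binomial likelihood contributes θ^2(1−θ)^8, so the posterior is Beta(9.3+2, 6+8) = Beta(11.3, 14).
For Beta(a, b) with a, b > 1 the mode is (a−1)/(a+b−2) = 10.3/23.3 ≈ 0.442.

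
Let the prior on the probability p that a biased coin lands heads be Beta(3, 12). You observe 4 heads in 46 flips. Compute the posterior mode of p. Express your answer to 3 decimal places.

p̂_MAP = 0.102

Prior: Beta(3, 12).
Data: 4 successes in 46 trials. The binomial likelihood contributes p^4(1−p)^42, so the posterior is Beta(3+4, 12+42) = Beta(7, 54).
For Beta(a, b) with a, b > 1 the mode is (a−1)/(a+b−2) = 6/59 ≈ 0.102.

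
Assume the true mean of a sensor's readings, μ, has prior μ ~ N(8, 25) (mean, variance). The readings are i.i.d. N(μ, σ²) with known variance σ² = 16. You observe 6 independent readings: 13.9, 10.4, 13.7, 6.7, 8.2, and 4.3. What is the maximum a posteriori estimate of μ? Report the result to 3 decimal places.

μ̂_MAP = 9.386

n = 6; x̄ = (13.9 + 10.4 + 13.7 + 6.7 + 8.2 + 4.3)/6 = 57.2/6 = 143/15 ≈ 9.5333.
For a Normal prior and Normal likelihood with known variance, the posterior is Normal; its mode equals its mean, the precision-weighted average.
Prior precision 1/σ₀² = 1/25 = 0.04; data precision n/σ² = 6/16 = 0.375.
μ̂ = (0.04·8 + 0.375·(143/15)) / (0.04 + 0.375) = 3.895/0.415 = 779/83 ≈ 9.386.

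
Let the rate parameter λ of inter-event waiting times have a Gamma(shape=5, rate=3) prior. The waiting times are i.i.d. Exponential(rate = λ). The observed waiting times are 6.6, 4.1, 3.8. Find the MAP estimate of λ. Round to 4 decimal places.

The Exponential(rate=λ) likelihood is ∝ λ^n e^(−λΣtᵢ). Here n = 3 and Σtᵢ = 6.6 + 4.1 + 3.8 = 14.5.
Posterior ∝ λ^4e^(−3λ) · λ^3e^(−14.5λ) = λ^7e^(−17.5λ), i.e. Gamma(8, 17.5).
Mode = (a−1)/b = 7/17.5 ≈ 0.4000.

λ̂_MAP = 0.4000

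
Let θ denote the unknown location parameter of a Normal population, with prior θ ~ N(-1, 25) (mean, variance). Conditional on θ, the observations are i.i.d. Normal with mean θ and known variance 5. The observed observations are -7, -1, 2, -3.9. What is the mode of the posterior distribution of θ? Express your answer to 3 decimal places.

θ̂_MAP = -2.405

n = 4; x̄ = ((-7) + (-1) + 2 + (-3.9))/4 = -9.9/4 = -2.475.
For a Normal prior and Normal likelihood with known variance, the posterior is Normal; its mode equals its mean, the precision-weighted average.
Prior precision 1/σ₀² = 1/25 = 0.04; data precision n/σ² = 4/5 = 0.8.
θ̂ = (0.04·(-1) + 0.8·(-2.475)) / (0.04 + 0.8) = (-2.02)/0.84 = -101/42 ≈ -2.405.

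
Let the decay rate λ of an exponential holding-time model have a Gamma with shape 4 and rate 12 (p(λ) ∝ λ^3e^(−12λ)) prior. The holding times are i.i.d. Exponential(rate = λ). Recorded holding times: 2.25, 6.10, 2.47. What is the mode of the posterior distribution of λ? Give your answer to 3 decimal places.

The Exponential(rate=λ) likelihood is ∝ λ^n e^(−λΣtᵢ). Here n = 3 and Σtᵢ = 2.25 + 6.10 + 2.47 = 10.82.
Posterior ∝ λ^3e^(−12λ) · λ^3e^(−10.82λ) = λ^6e^(−22.82λ), i.e. Gamma(7, 22.82).
Mode = (a−1)/b = 6/22.82 ≈ 0.263.

λ̂_MAP = 0.263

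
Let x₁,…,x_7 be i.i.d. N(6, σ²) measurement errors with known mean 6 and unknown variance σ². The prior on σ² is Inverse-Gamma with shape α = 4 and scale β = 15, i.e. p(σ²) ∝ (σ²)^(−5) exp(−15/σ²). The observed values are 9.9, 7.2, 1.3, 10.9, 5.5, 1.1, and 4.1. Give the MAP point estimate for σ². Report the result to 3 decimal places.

σ̂²_MAP = 7.095

Sum of squared deviations about the known mean: SS = (9.9−6)² + (7.2−6)² + (1.3−6)² + (10.9−6)² + (5.5−6)² + (1.1−6)² + (4.1−6)² = 90.62.
The Normal likelihood contributes (σ²)^(−n/2) exp(−SS/(2σ²)), so the posterior is Inverse-Gamma(α + n/2, β + SS/2) = Inverse-Gamma(7.5, 60.31).
The mode of Inverse-Gamma(a, b) is b/(a+1) = 60.31/8.5 ≈ 7.095.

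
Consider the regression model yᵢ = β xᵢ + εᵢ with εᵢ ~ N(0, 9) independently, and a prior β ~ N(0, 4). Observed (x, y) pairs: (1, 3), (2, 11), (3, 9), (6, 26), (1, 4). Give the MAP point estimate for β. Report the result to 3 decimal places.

log p(β | y) = −Σ(yᵢ − βxᵢ)²/(2·9) − β²/(2·4) + const.
Setting the derivative to zero: Σxᵢ(yᵢ − βxᵢ)/9 − β/4 = 0, so β = Σxᵢyᵢ / (Σxᵢ² + σ²/τ²).
Σxᵢyᵢ = 1·3 + 2·11 + 3·9 + 6·26 + 1·4 = 212; Σxᵢ² = 51; σ²/τ² = 2.25.
β̂_MAP = 212 / (51 + 2.25) = 212/53.25 ≈ 3.981.

β̂_MAP = 3.981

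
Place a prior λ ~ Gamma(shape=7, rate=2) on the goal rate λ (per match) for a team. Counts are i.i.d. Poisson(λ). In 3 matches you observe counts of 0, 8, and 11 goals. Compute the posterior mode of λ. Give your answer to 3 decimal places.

Σxᵢ = 0+8+11 = 19, with n = 3.
Posterior ∝ λ^6e^(−2λ) · λ^19e^(−3λ) = λ^25e^(−5λ), i.e. Gamma(shape=26, rate=5).
The mode of a Gamma(a, b) with a ≥ 1 (shape–rate) is (a−1)/b = 25/5 ≈ 5.000.

λ̂_MAP = 5.000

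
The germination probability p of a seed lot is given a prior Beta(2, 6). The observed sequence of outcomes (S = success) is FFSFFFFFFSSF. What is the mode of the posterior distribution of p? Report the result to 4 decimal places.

p̂_MAP = 0.2222

Prior: Beta(2, 6).
Data: 3 successes in 12 trials (from the sequence). The binomial likelihood contributes p^3(1−p)^9, so the posterior is Beta(2+3, 6+9) = Beta(5, 15).
For Beta(a, b) with a, b > 1 the mode is (a−1)/(a+b−2) = 4/18 ≈ 0.2222.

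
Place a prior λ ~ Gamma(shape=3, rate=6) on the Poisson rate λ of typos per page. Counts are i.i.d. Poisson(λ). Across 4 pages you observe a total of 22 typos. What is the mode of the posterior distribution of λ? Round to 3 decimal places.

λ̂_MAP = 2.400

Σxᵢ = 22, n = 4.
Posterior ∝ λ^2e^(−6λ) · λ^22e^(−4λ) = λ^24e^(−10λ), i.e. Gamma(shape=25, rate=10).
The mode of a Gamma(a, b) with a ≥ 1 (shape–rate) is (a−1)/b = 24/10 ≈ 2.400.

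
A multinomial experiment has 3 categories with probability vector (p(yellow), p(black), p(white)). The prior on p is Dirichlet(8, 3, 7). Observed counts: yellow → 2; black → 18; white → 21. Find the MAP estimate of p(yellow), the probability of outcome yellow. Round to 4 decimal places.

MAP estimate of p(yellow) = 0.1607

The posterior is Dirichlet(αᵢ + nᵢ) = Dirichlet(10, 21, 28).
For a Dirichlet(a₁,…,a_K) with all aᵢ > 1, the mode has j-th component (aⱼ − 1)/(Σaᵢ − K).
Here Σaᵢ = 59 and K = 3, so p(yellow) = (10 − 1)/(59 − 3) = 9/56 ≈ 0.1607.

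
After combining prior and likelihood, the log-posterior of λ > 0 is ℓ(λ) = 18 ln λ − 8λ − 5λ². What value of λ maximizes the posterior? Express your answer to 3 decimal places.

λ̂_MAP = 1.000

ℓ'(λ) = 18/λ − 8 − 10λ. Setting this to zero and multiplying by λ: 10λ² + 8λ − 18 = 0.
λ = (−8 + √(8² + 4·10·18)) / (2·10) = (−8 + √784) / 20 = (−8 + 28)/20 = 1.
ℓ''(λ) = −18/λ² − 10 < 0, confirming a maximum.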